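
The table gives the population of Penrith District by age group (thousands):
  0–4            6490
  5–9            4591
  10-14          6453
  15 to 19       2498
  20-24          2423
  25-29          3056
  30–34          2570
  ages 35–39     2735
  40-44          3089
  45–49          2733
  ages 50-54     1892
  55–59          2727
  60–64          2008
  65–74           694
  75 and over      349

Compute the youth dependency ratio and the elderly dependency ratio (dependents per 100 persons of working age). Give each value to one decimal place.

Youth dependency ratio: 68.1
Old-age dependency ratio: 4.1

0–14: 6490 + 4591 + 6453 = 17534
15–64: 2498 + 2423 + 3056 + 2570 + 2735 + 3089 + 2733 + 1892 + 2727 + 2008 = 25731
65+: 694 + 349 = 1043
Youth dependency ratio = 17534 / 25731 × 100 = 68.1
Old-age dependency ratio = 1043 / 25731 × 100 = 4.1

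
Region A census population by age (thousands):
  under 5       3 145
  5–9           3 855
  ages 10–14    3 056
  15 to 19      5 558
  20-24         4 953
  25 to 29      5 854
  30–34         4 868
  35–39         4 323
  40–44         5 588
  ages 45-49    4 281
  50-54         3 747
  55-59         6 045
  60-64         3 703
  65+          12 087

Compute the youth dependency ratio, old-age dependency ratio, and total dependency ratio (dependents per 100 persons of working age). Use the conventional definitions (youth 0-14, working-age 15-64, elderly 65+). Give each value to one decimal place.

0–14: 3 145 + 3 855 + 3 056 = 10 056
15–64: 5 558 + 4 953 + 5 854 + 4 868 + 4 323 + 5 588 + 4 281 + 3 747 + 6 045 + 3 703 = 48 920
65+: 12 087
Youth dependency ratio = 10 056 / 48 920 × 100 = 20.6
Old-age dependency ratio = 12 087 / 48 920 × 100 = 24.7
Total dependency ratio = (10 056 + 12 087) / 48 920 × 100 = 22 143 / 48 920 × 100 = 45.3

Youth dependency ratio: 20.6
Old-age dependency ratio: 24.7
Total dependency ratio: 45.3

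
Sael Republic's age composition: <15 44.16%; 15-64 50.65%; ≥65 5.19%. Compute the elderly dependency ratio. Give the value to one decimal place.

Old-age dependency ratio: 10.2

Old-age dependency ratio = 5.19 / 50.65 × 100 = 10.2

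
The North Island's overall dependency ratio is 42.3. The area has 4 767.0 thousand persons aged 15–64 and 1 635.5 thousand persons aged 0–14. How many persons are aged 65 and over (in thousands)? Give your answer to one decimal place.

Total dependency ratio = (youth + elderly) / working-age × 100
42.3 = (1 635.5 + E) / 4 767.0 × 100
⇒ 380.9

Aged 65 and over: 380.9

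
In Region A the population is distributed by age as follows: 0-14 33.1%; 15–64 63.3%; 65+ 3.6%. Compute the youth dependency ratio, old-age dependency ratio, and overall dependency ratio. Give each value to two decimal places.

Youth dependency ratio = 33.1 / 63.3 × 100 = 52.29
Old-age dependency ratio = 3.6 / 63.3 × 100 = 5.69
Total dependency ratio = (33.1 + 3.6) / 63.3 × 100 = 36.7 / 63.3 × 100 = 57.98

Youth dependency ratio: 52.29
Old-age dependency ratio: 5.69
Total dependency ratio: 57.98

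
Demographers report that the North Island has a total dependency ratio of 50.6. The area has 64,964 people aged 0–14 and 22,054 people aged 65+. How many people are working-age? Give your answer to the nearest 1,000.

Total dependency ratio = (youth + elderly) / working-age × 100
50.6 = (64,964 + 22,054) / W × 100
⇒ 172,000

Working-age: 172,000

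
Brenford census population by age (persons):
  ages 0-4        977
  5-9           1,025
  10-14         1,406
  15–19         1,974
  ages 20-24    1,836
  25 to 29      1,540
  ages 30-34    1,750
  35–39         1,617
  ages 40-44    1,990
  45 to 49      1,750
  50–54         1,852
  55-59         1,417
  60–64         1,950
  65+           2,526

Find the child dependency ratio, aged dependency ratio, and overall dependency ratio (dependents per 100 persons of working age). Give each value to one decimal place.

0–14: 977 + 1,025 + 1,406 = 3,408
15–64: 1,974 + 1,836 + 1,540 + 1,750 + 1,617 + 1,990 + 1,750 + 1,852 + 1,417 + 1,950 = 17,676
65+: 2,526
Youth dependency ratio = 3,408 / 17,676 × 100 = 19.3
Old-age dependency ratio = 2,526 / 17,676 × 100 = 14.3
Total dependency ratio = (3,408 + 2,526) / 17,676 × 100 = 5,934 / 17,676 × 100 = 33.6

Youth dependency ratio: 19.3
Old-age dependency ratio: 14.3
Total dependency ratio: 33.6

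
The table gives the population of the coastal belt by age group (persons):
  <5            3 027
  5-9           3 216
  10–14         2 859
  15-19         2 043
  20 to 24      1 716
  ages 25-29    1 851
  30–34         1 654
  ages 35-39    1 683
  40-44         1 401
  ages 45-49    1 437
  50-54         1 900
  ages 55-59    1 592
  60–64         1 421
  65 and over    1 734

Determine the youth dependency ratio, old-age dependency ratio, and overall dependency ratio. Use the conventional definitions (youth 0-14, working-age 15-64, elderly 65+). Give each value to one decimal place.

0–14: 3 027 + 3 216 + 2 859 = 9 102
15–64: 2 043 + 1 716 + 1 851 + 1 654 + 1 683 + 1 401 + 1 437 + 1 900 + 1 592 + 1 421 = 16 698
65+: 1 734
Youth dependency ratio = 9 102 / 16 698 × 100 = 54.5
Old-age dependency ratio = 1 734 / 16 698 × 100 = 10.4
Total dependency ratio = (9 102 + 1 734) / 16 698 × 100 = 10 836 / 16 698 × 100 = 64.9

Youth dependency ratio: 54.5
Old-age dependency ratio: 10.4
Total dependency ratio: 64.9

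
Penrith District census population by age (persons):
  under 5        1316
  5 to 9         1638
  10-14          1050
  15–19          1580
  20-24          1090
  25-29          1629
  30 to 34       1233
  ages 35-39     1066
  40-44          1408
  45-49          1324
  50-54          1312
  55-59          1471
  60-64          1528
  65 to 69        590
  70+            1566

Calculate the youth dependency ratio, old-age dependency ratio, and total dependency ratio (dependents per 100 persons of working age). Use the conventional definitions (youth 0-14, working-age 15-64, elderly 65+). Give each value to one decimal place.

0–14: 1316 + 1638 + 1050 = 4004
15–64: 1580 + 1090 + 1629 + 1233 + 1066 + 1408 + 1324 + 1312 + 1471 + 1528 = 13641
65+: 590 + 1566 = 2156
Youth dependency ratio = 4004 / 13641 × 100 = 29.4
Old-age dependency ratio = 2156 / 13641 × 100 = 15.8
Total dependency ratio = (4004 + 2156) / 13641 × 100 = 6160 / 13641 × 100 = 45.2

Youth dependency ratio: 29.4
Old-age dependency ratio: 15.8
Total dependency ratio: 45.2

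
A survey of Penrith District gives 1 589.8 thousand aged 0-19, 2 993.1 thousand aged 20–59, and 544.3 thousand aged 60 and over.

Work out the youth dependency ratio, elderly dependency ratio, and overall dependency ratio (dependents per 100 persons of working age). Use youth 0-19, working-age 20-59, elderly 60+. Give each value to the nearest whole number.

Youth dependency ratio = 1 589.8 / 2 993.1 × 100 = 53
Old-age dependency ratio = 544.3 / 2 993.1 × 100 = 18
Total dependency ratio = (1 589.8 + 544.3) / 2 993.1 × 100 = 2 134.1 / 2 993.1 × 100 = 71

Youth dependency ratio: 53
Old-age dependency ratio: 18
Total dependency ratio: 71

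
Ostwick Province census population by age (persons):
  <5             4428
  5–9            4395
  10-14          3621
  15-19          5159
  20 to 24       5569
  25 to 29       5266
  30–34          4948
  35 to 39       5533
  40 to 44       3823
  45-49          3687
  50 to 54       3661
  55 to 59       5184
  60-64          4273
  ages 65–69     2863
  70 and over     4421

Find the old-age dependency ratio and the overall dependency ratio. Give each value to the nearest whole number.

Old-age dependency ratio: 15
Total dependency ratio: 42

0–14: 4428 + 4395 + 3621 = 12444
15–64: 5159 + 5569 + 5266 + 4948 + 5533 + 3823 + 3687 + 3661 + 5184 + 4273 = 47103
65+: 2863 + 4421 = 7284
Old-age dependency ratio = 7284 / 47103 × 100 = 15
Total dependency ratio = (12444 + 7284) / 47103 × 100 = 19728 / 47103 × 100 = 42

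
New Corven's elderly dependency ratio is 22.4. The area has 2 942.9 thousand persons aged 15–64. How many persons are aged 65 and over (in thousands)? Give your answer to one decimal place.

Aged 65 and over: 659.2

Old-age dependency ratio = elderly / working-age × 100
22.4 = E / 2 942.9 × 100
⇒ 659.2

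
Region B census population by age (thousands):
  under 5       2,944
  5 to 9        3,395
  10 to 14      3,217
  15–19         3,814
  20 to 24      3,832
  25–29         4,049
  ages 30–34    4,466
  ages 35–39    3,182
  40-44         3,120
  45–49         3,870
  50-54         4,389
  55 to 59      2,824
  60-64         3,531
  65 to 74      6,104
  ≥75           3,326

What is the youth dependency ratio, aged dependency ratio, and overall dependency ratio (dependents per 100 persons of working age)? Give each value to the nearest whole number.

Youth dependency ratio: 26
Old-age dependency ratio: 25
Total dependency ratio: 51

0–14: 2,944 + 3,395 + 3,217 = 9,556
15–64: 3,814 + 3,832 + 4,049 + 4,466 + 3,182 + 3,120 + 3,870 + 4,389 + 2,824 + 3,531 = 37,077
65+: 6,104 + 3,326 = 9,430
Youth dependency ratio = 9,556 / 37,077 × 100 = 26
Old-age dependency ratio = 9,430 / 37,077 × 100 = 25
Total dependency ratio = (9,556 + 9,430) / 37,077 × 100 = 18,986 / 37,077 × 100 = 51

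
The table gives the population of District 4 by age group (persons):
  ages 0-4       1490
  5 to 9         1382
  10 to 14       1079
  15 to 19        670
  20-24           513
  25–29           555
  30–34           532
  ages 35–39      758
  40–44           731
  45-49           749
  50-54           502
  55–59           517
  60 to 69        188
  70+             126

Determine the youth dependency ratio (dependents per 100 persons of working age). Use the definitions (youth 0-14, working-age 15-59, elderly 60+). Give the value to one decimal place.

Youth dependency ratio: 71.5

0–14: 1490 + 1382 + 1079 = 3951
15–59: 670 + 513 + 555 + 532 + 758 + 731 + 749 + 502 + 517 = 5527
60+: 188 + 126 = 314
Youth dependency ratio = 3951 / 5527 × 100 = 71.5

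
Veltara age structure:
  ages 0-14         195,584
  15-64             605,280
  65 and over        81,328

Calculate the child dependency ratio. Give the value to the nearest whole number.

Youth dependency ratio = 195,584 / 605,280 × 100 = 32

Youth dependency ratio: 32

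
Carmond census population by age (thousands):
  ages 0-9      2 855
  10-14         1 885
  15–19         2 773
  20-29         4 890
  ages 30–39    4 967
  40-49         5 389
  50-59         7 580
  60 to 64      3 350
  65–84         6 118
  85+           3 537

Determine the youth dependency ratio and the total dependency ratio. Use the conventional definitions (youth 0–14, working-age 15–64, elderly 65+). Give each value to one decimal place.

Youth dependency ratio: 16.4
Total dependency ratio: 49.7

0–14: 2 855 + 1 885 = 4 740
15–64: 2 773 + 4 890 + 4 967 + 5 389 + 7 580 + 3 350 = 28 949
65+: 6 118 + 3 537 = 9 655
Youth dependency ratio = 4 740 / 28 949 × 100 = 16.4
Total dependency ratio = (4 740 + 9 655) / 28 949 × 100 = 14 395 / 28 949 × 100 = 49.7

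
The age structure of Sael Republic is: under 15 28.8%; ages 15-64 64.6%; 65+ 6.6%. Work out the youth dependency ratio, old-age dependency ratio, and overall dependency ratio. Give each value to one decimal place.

Youth dependency ratio = 28.8 / 64.6 × 100 = 44.6
Old-age dependency ratio = 6.6 / 64.6 × 100 = 10.2
Total dependency ratio = (28.8 + 6.6) / 64.6 × 100 = 35.4 / 64.6 × 100 = 54.8

Youth dependency ratio: 44.6
Old-age dependency ratio: 10.2
Total dependency ratio: 54.8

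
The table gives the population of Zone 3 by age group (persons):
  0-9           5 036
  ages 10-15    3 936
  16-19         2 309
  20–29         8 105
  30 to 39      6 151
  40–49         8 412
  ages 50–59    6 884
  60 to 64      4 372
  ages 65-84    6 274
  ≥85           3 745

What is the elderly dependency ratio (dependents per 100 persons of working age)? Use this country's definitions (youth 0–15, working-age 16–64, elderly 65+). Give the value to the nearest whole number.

0–15: 5 036 + 3 936 = 8 972
16–64: 2 309 + 8 105 + 6 151 + 8 412 + 6 884 + 4 372 = 36 233
65+: 6 274 + 3 745 = 10 019
Old-age dependency ratio = 10 019 / 36 233 × 100 = 28

Old-age dependency ratio: 28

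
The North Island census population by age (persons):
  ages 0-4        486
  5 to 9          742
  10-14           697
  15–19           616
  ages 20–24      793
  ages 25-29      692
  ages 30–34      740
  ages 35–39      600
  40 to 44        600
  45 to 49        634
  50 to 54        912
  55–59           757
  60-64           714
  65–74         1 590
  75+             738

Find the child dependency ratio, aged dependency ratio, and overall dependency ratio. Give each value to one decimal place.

0–14: 486 + 742 + 697 = 1 925
15–64: 616 + 793 + 692 + 740 + 600 + 600 + 634 + 912 + 757 + 714 = 7 058
65+: 1 590 + 738 = 2 328
Youth dependency ratio = 1 925 / 7 058 × 100 = 27.3
Old-age dependency ratio = 2 328 / 7 058 × 100 = 33.0
Total dependency ratio = (1 925 + 2 328) / 7 058 × 100 = 4 253 / 7 058 × 100 = 60.3

Youth dependency ratio: 27.3
Old-age dependency ratio: 33.0
Total dependency ratio: 60.3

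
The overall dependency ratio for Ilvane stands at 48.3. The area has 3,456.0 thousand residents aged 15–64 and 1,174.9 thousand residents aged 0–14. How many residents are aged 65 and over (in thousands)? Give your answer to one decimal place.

Total dependency ratio = (youth + elderly) / working-age × 100
48.3 = (1,174.9 + E) / 3,456.0 × 100
⇒ 494.3

Aged 65 and over: 494.3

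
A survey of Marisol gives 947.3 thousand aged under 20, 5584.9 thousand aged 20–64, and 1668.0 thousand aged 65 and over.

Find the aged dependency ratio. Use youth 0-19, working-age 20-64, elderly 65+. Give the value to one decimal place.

Old-age dependency ratio = 1668.0 / 5584.9 × 100 = 29.9

Old-age dependency ratio: 29.9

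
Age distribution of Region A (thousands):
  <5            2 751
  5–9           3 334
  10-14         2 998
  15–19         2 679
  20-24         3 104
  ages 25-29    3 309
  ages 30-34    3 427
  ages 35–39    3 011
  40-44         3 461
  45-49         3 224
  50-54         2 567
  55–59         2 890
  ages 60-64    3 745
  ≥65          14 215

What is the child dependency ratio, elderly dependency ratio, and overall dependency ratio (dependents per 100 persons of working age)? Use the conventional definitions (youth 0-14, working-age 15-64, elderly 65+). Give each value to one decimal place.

0–14: 2 751 + 3 334 + 2 998 = 9 083
15–64: 2 679 + 3 104 + 3 309 + 3 427 + 3 011 + 3 461 + 3 224 + 2 567 + 2 890 + 3 745 = 31 417
65+: 14 215
Youth dependency ratio = 9 083 / 31 417 × 100 = 28.9
Old-age dependency ratio = 14 215 / 31 417 × 100 = 45.2
Total dependency ratio = (9 083 + 14 215) / 31 417 × 100 = 23 298 / 31 417 × 100 = 74.2

Youth dependency ratio: 28.9
Old-age dependency ratio: 45.2
Total dependency ratio: 74.2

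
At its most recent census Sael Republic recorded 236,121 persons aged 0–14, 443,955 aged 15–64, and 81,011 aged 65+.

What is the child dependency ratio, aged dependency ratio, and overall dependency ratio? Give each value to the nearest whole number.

Youth dependency ratio = 236,121 / 443,955 × 100 = 53
Old-age dependency ratio = 81,011 / 443,955 × 100 = 18
Total dependency ratio = (236,121 + 81,011) / 443,955 × 100 = 317,132 / 443,955 × 100 = 71

Youth dependency ratio: 53
Old-age dependency ratio: 18
Total dependency ratio: 71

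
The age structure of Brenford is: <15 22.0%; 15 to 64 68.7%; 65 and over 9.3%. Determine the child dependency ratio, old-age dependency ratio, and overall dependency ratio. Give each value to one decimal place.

Youth dependency ratio: 32.0
Old-age dependency ratio: 13.5
Total dependency ratio: 45.6

Youth dependency ratio = 22.0 / 68.7 × 100 = 32.0
Old-age dependency ratio = 9.3 / 68.7 × 100 = 13.5
Total dependency ratio = (22.0 + 9.3) / 68.7 × 100 = 31.3 / 68.7 × 100 = 45.6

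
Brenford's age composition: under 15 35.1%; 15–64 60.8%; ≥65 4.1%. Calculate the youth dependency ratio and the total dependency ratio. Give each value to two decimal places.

Youth dependency ratio: 57.73
Total dependency ratio: 64.47

Youth dependency ratio = 35.1 / 60.8 × 100 = 57.73
Total dependency ratio = (35.1 + 4.1) / 60.8 × 100 = 39.2 / 60.8 × 100 = 64.47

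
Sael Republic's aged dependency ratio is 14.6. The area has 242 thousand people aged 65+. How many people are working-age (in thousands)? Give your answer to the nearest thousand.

Working-age: 1,658

Old-age dependency ratio = elderly / working-age × 100
14.6 = 242 / W × 100
⇒ 1,658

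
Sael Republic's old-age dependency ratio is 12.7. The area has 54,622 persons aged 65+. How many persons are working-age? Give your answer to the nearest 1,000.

Old-age dependency ratio = elderly / working-age × 100
12.7 = 54,622 / W × 100
⇒ 430,000

Working-age: 430,000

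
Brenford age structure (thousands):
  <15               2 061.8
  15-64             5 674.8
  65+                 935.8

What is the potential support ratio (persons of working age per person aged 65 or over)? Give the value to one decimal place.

Potential support ratio = 5 674.8 / 935.8 = 6.1

Potential support ratio: 6.1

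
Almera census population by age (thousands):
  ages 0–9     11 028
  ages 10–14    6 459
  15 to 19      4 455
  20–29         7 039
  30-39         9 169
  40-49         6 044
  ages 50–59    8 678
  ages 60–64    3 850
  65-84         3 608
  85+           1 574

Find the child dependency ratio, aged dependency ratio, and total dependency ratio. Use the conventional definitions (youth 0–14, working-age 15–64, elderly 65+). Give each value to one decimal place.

0–14: 11 028 + 6 459 = 17 487
15–64: 4 455 + 7 039 + 9 169 + 6 044 + 8 678 + 3 850 = 39 235
65+: 3 608 + 1 574 = 5 182
Youth dependency ratio = 17 487 / 39 235 × 100 = 44.6
Old-age dependency ratio = 5 182 / 39 235 × 100 = 13.2
Total dependency ratio = (17 487 + 5 182) / 39 235 × 100 = 22 669 / 39 235 × 100 = 57.8

Youth dependency ratio: 44.6
Old-age dependency ratio: 13.2
Total dependency ratio: 57.8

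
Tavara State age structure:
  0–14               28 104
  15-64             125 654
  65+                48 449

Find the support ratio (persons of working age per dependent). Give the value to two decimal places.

Support ratio: 1.64

Support ratio = 125 654 / (28 104 + 48 449) = 125 654 / 76 553 = 1.64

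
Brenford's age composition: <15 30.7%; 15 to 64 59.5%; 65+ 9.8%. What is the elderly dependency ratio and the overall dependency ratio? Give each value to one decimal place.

Old-age dependency ratio = 9.8 / 59.5 × 100 = 16.5
Total dependency ratio = (30.7 + 9.8) / 59.5 × 100 = 40.5 / 59.5 × 100 = 68.1

Old-age dependency ratio: 16.5
Total dependency ratio: 68.1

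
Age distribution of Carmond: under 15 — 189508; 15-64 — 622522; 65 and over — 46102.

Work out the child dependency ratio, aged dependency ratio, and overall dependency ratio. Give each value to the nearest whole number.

Youth dependency ratio = 189508 / 622522 × 100 = 30
Old-age dependency ratio = 46102 / 622522 × 100 = 7
Total dependency ratio = (189508 + 46102) / 622522 × 100 = 235610 / 622522 × 100 = 38

Youth dependency ratio: 30
Old-age dependency ratio: 7
Total dependency ratio: 38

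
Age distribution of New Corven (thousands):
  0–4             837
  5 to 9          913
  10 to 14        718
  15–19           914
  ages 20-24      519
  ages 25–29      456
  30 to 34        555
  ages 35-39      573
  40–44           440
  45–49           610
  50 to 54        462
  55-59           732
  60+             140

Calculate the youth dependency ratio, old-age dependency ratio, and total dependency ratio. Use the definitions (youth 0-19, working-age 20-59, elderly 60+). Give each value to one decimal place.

Youth dependency ratio: 77.8
Old-age dependency ratio: 3.2
Total dependency ratio: 81.0

0–19: 837 + 913 + 718 + 914 = 3382
20–59: 519 + 456 + 555 + 573 + 440 + 610 + 462 + 732 = 4347
60+: 140
Youth dependency ratio = 3382 / 4347 × 100 = 77.8
Old-age dependency ratio = 140 / 4347 × 100 = 3.2
Total dependency ratio = (3382 + 140) / 4347 × 100 = 3522 / 4347 × 100 = 81.0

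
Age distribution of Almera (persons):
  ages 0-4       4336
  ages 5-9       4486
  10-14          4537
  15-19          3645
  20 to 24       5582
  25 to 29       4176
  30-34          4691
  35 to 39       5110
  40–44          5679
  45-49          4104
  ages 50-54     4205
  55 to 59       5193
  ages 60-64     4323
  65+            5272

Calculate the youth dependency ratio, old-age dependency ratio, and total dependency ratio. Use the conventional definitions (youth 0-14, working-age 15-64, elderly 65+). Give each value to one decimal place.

0–14: 4336 + 4486 + 4537 = 13359
15–64: 3645 + 5582 + 4176 + 4691 + 5110 + 5679 + 4104 + 4205 + 5193 + 4323 = 46708
65+: 5272
Youth dependency ratio = 13359 / 46708 × 100 = 28.6
Old-age dependency ratio = 5272 / 46708 × 100 = 11.3
Total dependency ratio = (13359 + 5272) / 46708 × 100 = 18631 / 46708 × 100 = 39.9

Youth dependency ratio: 28.6
Old-age dependency ratio: 11.3
Total dependency ratio: 39.9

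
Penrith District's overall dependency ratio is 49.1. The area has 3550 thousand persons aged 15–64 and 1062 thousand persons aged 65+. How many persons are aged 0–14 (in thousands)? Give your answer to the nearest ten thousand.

Total dependency ratio = (youth + elderly) / working-age × 100
49.1 = (Y + 1062) / 3550 × 100
⇒ 680

Aged 0–14: 680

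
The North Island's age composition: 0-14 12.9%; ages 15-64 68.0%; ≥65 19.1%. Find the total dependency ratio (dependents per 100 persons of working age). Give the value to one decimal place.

Total dependency ratio: 47.1

Total dependency ratio = (12.9 + 19.1) / 68.0 × 100 = 32.0 / 68.0 × 100 = 47.1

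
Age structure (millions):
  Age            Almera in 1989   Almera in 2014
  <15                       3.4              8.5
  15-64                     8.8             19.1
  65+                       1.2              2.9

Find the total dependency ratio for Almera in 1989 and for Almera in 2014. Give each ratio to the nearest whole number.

Almera in 1989: (3.4 + 1.2) / 8.8 × 100 = 4.6 / 8.8 × 100 = 52
Almera in 2014: (8.5 + 2.9) / 19.1 × 100 = 11.4 / 19.1 × 100 = 60

Almera in 1989: 52
Almera in 2014: 60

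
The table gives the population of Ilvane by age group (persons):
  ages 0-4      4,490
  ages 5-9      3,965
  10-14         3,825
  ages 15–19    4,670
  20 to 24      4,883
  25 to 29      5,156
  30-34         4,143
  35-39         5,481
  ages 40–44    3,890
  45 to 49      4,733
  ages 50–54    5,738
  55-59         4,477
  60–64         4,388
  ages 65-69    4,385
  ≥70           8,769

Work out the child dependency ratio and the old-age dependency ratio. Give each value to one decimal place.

Youth dependency ratio: 25.8
Old-age dependency ratio: 27.7

0–14: 4,490 + 3,965 + 3,825 = 12,280
15–64: 4,670 + 4,883 + 5,156 + 4,143 + 5,481 + 3,890 + 4,733 + 5,738 + 4,477 + 4,388 = 47,559
65+: 4,385 + 8,769 = 13,154
Youth dependency ratio = 12,280 / 47,559 × 100 = 25.8
Old-age dependency ratio = 13,154 / 47,559 × 100 = 27.7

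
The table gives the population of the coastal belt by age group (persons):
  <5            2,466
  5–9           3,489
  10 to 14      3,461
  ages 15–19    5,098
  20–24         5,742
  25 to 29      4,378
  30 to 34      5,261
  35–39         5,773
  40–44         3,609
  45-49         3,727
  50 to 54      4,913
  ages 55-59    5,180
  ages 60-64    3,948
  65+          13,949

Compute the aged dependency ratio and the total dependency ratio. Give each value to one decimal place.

0–14: 2,466 + 3,489 + 3,461 = 9,416
15–64: 5,098 + 5,742 + 4,378 + 5,261 + 5,773 + 3,609 + 3,727 + 4,913 + 5,180 + 3,948 = 47,629
65+: 13,949
Old-age dependency ratio = 13,949 / 47,629 × 100 = 29.3
Total dependency ratio = (9,416 + 13,949) / 47,629 × 100 = 23,365 / 47,629 × 100 = 49.1

Old-age dependency ratio: 29.3
Total dependency ratio: 49.1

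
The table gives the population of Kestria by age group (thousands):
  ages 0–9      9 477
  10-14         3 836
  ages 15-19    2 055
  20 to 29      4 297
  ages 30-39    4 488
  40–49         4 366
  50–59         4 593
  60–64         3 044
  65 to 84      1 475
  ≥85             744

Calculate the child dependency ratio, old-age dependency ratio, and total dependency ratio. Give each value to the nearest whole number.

Youth dependency ratio: 58
Old-age dependency ratio: 10
Total dependency ratio: 68

0–14: 9 477 + 3 836 = 13 313
15–64: 2 055 + 4 297 + 4 488 + 4 366 + 4 593 + 3 044 = 22 843
65+: 1 475 + 744 = 2 219
Youth dependency ratio = 13 313 / 22 843 × 100 = 58
Old-age dependency ratio = 2 219 / 22 843 × 100 = 10
Total dependency ratio = (13 313 + 2 219) / 22 843 × 100 = 15 532 / 22 843 × 100 = 68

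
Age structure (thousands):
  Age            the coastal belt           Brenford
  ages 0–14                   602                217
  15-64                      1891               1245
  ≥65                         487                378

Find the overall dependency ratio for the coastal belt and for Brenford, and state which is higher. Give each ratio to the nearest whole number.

the coastal belt: 58
Brenford: 48
Higher: the coastal belt

the coastal belt: (602 + 487) / 1891 × 100 = 1089 / 1891 × 100 = 58
Brenford: (217 + 378) / 1245 × 100 = 595 / 1245 × 100 = 48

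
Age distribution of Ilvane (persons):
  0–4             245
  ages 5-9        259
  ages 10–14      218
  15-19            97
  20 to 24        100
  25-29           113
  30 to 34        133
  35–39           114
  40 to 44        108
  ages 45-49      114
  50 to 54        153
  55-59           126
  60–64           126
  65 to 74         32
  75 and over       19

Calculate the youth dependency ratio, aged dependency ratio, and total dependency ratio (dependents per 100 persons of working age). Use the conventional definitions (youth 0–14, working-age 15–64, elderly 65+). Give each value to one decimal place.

Youth dependency ratio: 61.0
Old-age dependency ratio: 4.3
Total dependency ratio: 65.3

0–14: 245 + 259 + 218 = 722
15–64: 97 + 100 + 113 + 133 + 114 + 108 + 114 + 153 + 126 + 126 = 1184
65+: 32 + 19 = 51
Youth dependency ratio = 722 / 1184 × 100 = 61.0
Old-age dependency ratio = 51 / 1184 × 100 = 4.3
Total dependency ratio = (722 + 51) / 1184 × 100 = 773 / 1184 × 100 = 65.3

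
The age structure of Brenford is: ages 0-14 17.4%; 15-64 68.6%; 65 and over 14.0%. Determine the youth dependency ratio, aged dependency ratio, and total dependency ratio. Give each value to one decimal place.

Youth dependency ratio = 17.4 / 68.6 × 100 = 25.4
Old-age dependency ratio = 14.0 / 68.6 × 100 = 20.4
Total dependency ratio = (17.4 + 14.0) / 68.6 × 100 = 31.4 / 68.6 × 100 = 45.8

Youth dependency ratio: 25.4
Old-age dependency ratio: 20.4
Total dependency ratio: 45.8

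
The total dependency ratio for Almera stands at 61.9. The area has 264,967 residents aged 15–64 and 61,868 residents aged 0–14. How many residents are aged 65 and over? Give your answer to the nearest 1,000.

Aged 65 and over: 102,000

Total dependency ratio = (youth + elderly) / working-age × 100
61.9 = (61,868 + E) / 264,967 × 100
⇒ 102,000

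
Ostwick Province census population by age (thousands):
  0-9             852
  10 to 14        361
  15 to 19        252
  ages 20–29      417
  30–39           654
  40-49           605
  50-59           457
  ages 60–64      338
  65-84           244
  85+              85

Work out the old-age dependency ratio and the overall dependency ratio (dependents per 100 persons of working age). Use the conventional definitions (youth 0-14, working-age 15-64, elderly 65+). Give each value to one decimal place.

Old-age dependency ratio: 12.1
Total dependency ratio: 56.6

0–14: 852 + 361 = 1,213
15–64: 252 + 417 + 654 + 605 + 457 + 338 = 2,723
65+: 244 + 85 = 329
Old-age dependency ratio = 329 / 2,723 × 100 = 12.1
Total dependency ratio = (1,213 + 329) / 2,723 × 100 = 1,542 / 2,723 × 100 = 56.6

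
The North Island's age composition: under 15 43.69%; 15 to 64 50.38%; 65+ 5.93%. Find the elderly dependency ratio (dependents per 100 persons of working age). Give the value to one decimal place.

Old-age dependency ratio = 5.93 / 50.38 × 100 = 11.8

Old-age dependency ratio: 11.8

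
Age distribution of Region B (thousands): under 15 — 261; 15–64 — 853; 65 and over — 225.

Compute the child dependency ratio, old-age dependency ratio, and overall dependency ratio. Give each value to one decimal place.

Youth dependency ratio = 261 / 853 × 100 = 30.6
Old-age dependency ratio = 225 / 853 × 100 = 26.4
Total dependency ratio = (261 + 225) / 853 × 100 = 486 / 853 × 100 = 57.0

Youth dependency ratio: 30.6
Old-age dependency ratio: 26.4
Total dependency ratio: 57.0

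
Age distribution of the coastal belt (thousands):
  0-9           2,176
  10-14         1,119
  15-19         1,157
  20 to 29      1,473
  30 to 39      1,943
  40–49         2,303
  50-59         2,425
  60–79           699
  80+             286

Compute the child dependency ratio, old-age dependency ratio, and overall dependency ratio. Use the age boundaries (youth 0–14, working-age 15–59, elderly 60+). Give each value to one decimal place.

0–14: 2,176 + 1,119 = 3,295
15–59: 1,157 + 1,473 + 1,943 + 2,303 + 2,425 = 9,301
60+: 699 + 286 = 985
Youth dependency ratio = 3,295 / 9,301 × 100 = 35.4
Old-age dependency ratio = 985 / 9,301 × 100 = 10.6
Total dependency ratio = (3,295 + 985) / 9,301 × 100 = 4,280 / 9,301 × 100 = 46.0

Youth dependency ratio: 35.4
Old-age dependency ratio: 10.6
Total dependency ratio: 46.0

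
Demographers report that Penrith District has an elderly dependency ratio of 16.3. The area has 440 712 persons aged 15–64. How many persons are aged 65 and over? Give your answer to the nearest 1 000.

Aged 65 and over: 72 000

Old-age dependency ratio = elderly / working-age × 100
16.3 = E / 440 712 × 100
⇒ 72 000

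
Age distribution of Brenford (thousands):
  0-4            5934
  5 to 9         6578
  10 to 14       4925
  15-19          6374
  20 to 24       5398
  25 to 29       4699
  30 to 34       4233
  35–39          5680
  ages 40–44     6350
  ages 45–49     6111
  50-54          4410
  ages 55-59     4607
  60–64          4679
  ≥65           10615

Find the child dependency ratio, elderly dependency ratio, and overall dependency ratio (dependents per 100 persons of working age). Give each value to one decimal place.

0–14: 5934 + 6578 + 4925 = 17437
15–64: 6374 + 5398 + 4699 + 4233 + 5680 + 6350 + 6111 + 4410 + 4607 + 4679 = 52541
65+: 10615
Youth dependency ratio = 17437 / 52541 × 100 = 33.2
Old-age dependency ratio = 10615 / 52541 × 100 = 20.2
Total dependency ratio = (17437 + 10615) / 52541 × 100 = 28052 / 52541 × 100 = 53.4

Youth dependency ratio: 33.2
Old-age dependency ratio: 20.2
Total dependency ratio: 53.4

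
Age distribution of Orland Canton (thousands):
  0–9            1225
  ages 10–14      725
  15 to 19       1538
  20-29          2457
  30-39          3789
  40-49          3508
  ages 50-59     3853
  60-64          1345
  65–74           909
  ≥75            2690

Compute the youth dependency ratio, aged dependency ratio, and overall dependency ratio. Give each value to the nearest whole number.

Youth dependency ratio: 12
Old-age dependency ratio: 22
Total dependency ratio: 34

0–14: 1225 + 725 = 1950
15–64: 1538 + 2457 + 3789 + 3508 + 3853 + 1345 = 16490
65+: 909 + 2690 = 3599
Youth dependency ratio = 1950 / 16490 × 100 = 12
Old-age dependency ratio = 3599 / 16490 × 100 = 22
Total dependency ratio = (1950 + 3599) / 16490 × 100 = 5549 / 16490 × 100 = 34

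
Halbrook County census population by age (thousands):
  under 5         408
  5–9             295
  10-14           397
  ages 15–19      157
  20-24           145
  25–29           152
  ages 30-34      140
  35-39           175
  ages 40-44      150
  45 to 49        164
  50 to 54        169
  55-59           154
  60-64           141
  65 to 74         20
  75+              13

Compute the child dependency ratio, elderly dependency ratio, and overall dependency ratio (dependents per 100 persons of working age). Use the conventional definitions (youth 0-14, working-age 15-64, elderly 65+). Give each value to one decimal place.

0–14: 408 + 295 + 397 = 1,100
15–64: 157 + 145 + 152 + 140 + 175 + 150 + 164 + 169 + 154 + 141 = 1,547
65+: 20 + 13 = 33
Youth dependency ratio = 1,100 / 1,547 × 100 = 71.1
Old-age dependency ratio = 33 / 1,547 × 100 = 2.1
Total dependency ratio = (1,100 + 33) / 1,547 × 100 = 1,133 / 1,547 × 100 = 73.2

Youth dependency ratio: 71.1
Old-age dependency ratio: 2.1
Total dependency ratio: 73.2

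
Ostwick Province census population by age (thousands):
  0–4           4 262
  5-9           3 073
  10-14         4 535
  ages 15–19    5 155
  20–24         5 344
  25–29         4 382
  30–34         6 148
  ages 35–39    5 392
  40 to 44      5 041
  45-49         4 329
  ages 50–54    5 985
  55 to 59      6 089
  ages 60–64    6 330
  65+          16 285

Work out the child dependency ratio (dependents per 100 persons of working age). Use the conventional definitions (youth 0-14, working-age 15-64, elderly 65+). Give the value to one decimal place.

0–14: 4 262 + 3 073 + 4 535 = 11 870
15–64: 5 155 + 5 344 + 4 382 + 6 148 + 5 392 + 5 041 + 4 329 + 5 985 + 6 089 + 6 330 = 54 195
65+: 16 285
Youth dependency ratio = 11 870 / 54 195 × 100 = 21.9

Youth dependency ratio: 21.9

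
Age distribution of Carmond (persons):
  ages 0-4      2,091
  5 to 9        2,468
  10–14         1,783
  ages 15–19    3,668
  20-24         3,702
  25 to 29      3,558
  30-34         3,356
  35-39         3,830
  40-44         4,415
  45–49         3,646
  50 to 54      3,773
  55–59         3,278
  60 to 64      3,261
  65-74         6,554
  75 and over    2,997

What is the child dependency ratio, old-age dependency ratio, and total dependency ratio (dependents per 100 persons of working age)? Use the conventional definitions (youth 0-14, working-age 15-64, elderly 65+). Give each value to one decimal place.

Youth dependency ratio: 17.4
Old-age dependency ratio: 26.2
Total dependency ratio: 43.6

0–14: 2,091 + 2,468 + 1,783 = 6,342
15–64: 3,668 + 3,702 + 3,558 + 3,356 + 3,830 + 4,415 + 3,646 + 3,773 + 3,278 + 3,261 = 36,487
65+: 6,554 + 2,997 = 9,551
Youth dependency ratio = 6,342 / 36,487 × 100 = 17.4
Old-age dependency ratio = 9,551 / 36,487 × 100 = 26.2
Total dependency ratio = (6,342 + 9,551) / 36,487 × 100 = 15,893 / 36,487 × 100 = 43.6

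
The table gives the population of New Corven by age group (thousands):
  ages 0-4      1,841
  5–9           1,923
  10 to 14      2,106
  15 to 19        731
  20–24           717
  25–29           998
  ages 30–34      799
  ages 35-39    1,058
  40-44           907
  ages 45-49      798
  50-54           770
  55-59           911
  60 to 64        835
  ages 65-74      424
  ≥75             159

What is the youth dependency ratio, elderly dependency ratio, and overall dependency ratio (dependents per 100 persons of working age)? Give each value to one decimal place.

Youth dependency ratio: 68.9
Old-age dependency ratio: 6.8
Total dependency ratio: 75.7

0–14: 1,841 + 1,923 + 2,106 = 5,870
15–64: 731 + 717 + 998 + 799 + 1,058 + 907 + 798 + 770 + 911 + 835 = 8,524
65+: 424 + 159 = 583
Youth dependency ratio = 5,870 / 8,524 × 100 = 68.9
Old-age dependency ratio = 583 / 8,524 × 100 = 6.8
Total dependency ratio = (5,870 + 583) / 8,524 × 100 = 6,453 / 8,524 × 100 = 75.7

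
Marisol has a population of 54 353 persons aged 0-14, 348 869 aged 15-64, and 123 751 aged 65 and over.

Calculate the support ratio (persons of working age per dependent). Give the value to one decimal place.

Support ratio = 348 869 / (54 353 + 123 751) = 348 869 / 178 104 = 2.0

Support ratio: 2.0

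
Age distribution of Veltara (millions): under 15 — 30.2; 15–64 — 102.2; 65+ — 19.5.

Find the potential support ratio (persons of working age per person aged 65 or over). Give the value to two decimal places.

Potential support ratio = 102.2 / 19.5 = 5.24

Potential support ratio: 5.24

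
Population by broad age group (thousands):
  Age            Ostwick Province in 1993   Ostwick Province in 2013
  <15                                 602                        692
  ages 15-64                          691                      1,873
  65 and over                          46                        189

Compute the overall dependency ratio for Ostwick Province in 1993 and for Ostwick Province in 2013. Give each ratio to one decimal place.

Ostwick Province in 1993: (602 + 46) / 691 × 100 = 648 / 691 × 100 = 93.8
Ostwick Province in 2013: (692 + 189) / 1,873 × 100 = 881 / 1,873 × 100 = 47.0

Ostwick Province in 1993: 93.8
Ostwick Province in 2013: 47.0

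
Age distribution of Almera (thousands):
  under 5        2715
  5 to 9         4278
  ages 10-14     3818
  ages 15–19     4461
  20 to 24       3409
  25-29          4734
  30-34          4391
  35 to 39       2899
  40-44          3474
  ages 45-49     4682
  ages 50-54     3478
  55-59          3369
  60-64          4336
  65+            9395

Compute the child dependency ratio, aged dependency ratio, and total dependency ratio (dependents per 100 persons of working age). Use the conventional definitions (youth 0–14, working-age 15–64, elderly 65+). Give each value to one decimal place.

Youth dependency ratio: 27.6
Old-age dependency ratio: 23.9
Total dependency ratio: 51.5

0–14: 2715 + 4278 + 3818 = 10811
15–64: 4461 + 3409 + 4734 + 4391 + 2899 + 3474 + 4682 + 3478 + 3369 + 4336 = 39233
65+: 9395
Youth dependency ratio = 10811 / 39233 × 100 = 27.6
Old-age dependency ratio = 9395 / 39233 × 100 = 23.9
Total dependency ratio = (10811 + 9395) / 39233 × 100 = 20206 / 39233 × 100 = 51.5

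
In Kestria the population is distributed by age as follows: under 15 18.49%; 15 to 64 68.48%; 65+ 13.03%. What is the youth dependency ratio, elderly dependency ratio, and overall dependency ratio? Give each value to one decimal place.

Youth dependency ratio = 18.49 / 68.48 × 100 = 27.0
Old-age dependency ratio = 13.03 / 68.48 × 100 = 19.0
Total dependency ratio = (18.49 + 13.03) / 68.48 × 100 = 31.52 / 68.48 × 100 = 46.0

Youth dependency ratio: 27.0
Old-age dependency ratio: 19.0
Total dependency ratio: 46.0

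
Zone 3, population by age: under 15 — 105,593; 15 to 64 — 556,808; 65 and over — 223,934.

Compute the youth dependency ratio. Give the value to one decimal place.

Youth dependency ratio: 19.0

Youth dependency ratio = 105,593 / 556,808 × 100 = 19.0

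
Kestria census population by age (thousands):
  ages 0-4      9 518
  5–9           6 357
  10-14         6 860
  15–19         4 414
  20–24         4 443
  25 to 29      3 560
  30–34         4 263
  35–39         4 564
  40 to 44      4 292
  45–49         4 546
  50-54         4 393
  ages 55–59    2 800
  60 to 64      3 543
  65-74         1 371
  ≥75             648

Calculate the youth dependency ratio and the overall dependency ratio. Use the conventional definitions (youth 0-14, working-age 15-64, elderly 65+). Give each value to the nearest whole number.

Youth dependency ratio: 56
Total dependency ratio: 61

0–14: 9 518 + 6 357 + 6 860 = 22 735
15–64: 4 414 + 4 443 + 3 560 + 4 263 + 4 564 + 4 292 + 4 546 + 4 393 + 2 800 + 3 543 = 40 818
65+: 1 371 + 648 = 2 019
Youth dependency ratio = 22 735 / 40 818 × 100 = 56
Total dependency ratio = (22 735 + 2 019) / 40 818 × 100 = 24 754 / 40 818 × 100 = 61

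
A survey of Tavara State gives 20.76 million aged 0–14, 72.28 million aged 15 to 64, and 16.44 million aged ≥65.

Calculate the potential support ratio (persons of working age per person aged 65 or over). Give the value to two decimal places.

Potential support ratio: 4.40

Potential support ratio = 72.28 / 16.44 = 4.40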